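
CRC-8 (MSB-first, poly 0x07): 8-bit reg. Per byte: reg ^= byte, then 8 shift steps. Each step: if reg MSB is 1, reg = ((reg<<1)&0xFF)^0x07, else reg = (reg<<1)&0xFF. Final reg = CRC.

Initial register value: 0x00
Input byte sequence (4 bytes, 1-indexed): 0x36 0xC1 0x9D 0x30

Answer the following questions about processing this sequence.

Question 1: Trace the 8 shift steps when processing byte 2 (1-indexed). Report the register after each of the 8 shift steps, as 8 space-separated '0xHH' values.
Answer: 0x86 0x0B 0x16 0x2C 0x58 0xB0 0x67 0xCE

Derivation:
After byte 1 (0x36): reg=0x82
Register before byte 2: 0x82
After XOR with byte 0xC1: 0x43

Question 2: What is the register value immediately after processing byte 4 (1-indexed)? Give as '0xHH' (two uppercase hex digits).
Answer: 0xA3

Derivation:
After byte 1 (0x36): reg=0x82
After byte 2 (0xC1): reg=0xCE
After byte 3 (0x9D): reg=0xBE
After byte 4 (0x30): reg=0xA3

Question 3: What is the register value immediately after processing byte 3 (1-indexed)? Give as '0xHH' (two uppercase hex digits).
Answer: 0xBE

Derivation:
After byte 1 (0x36): reg=0x82
After byte 2 (0xC1): reg=0xCE
After byte 3 (0x9D): reg=0xBE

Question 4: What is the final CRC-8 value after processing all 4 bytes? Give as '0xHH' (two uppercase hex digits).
After byte 1 (0x36): reg=0x82
After byte 2 (0xC1): reg=0xCE
After byte 3 (0x9D): reg=0xBE
After byte 4 (0x30): reg=0xA3

Answer: 0xA3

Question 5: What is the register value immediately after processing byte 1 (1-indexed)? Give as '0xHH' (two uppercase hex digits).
After byte 1 (0x36): reg=0x82

Answer: 0x82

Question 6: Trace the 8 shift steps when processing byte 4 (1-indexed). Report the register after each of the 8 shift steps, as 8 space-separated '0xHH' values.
After byte 1 (0x36): reg=0x82
After byte 2 (0xC1): reg=0xCE
After byte 3 (0x9D): reg=0xBE
Register before byte 4: 0xBE
After XOR with byte 0x30: 0x8E

Answer: 0x1B 0x36 0x6C 0xD8 0xB7 0x69 0xD2 0xA3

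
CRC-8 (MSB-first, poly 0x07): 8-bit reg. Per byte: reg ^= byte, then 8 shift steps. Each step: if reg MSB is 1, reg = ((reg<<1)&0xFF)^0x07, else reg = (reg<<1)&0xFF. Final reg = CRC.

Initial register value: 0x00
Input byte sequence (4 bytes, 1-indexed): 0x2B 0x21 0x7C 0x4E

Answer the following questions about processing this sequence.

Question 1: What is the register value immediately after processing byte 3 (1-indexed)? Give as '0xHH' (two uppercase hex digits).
Answer: 0x67

Derivation:
After byte 1 (0x2B): reg=0xD1
After byte 2 (0x21): reg=0xDE
After byte 3 (0x7C): reg=0x67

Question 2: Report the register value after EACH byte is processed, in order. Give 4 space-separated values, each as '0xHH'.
0xD1 0xDE 0x67 0xDF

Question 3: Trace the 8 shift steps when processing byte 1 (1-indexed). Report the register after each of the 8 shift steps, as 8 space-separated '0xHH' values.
Register before byte 1: 0x00
After XOR with byte 0x2B: 0x2B

Answer: 0x56 0xAC 0x5F 0xBE 0x7B 0xF6 0xEB 0xD1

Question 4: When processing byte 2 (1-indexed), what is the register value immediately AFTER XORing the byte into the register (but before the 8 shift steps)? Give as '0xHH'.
Answer: 0xF0

Derivation:
Register before byte 2: 0xD1
Byte 2: 0x21
0xD1 XOR 0x21 = 0xF0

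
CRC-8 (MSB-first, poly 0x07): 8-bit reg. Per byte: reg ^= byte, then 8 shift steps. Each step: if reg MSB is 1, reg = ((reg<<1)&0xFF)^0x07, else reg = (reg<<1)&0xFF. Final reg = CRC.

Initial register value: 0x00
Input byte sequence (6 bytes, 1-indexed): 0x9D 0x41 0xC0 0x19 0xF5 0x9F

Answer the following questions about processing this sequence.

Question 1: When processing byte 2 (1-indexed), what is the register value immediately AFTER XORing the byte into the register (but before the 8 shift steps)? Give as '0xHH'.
Answer: 0x9B

Derivation:
Register before byte 2: 0xDA
Byte 2: 0x41
0xDA XOR 0x41 = 0x9B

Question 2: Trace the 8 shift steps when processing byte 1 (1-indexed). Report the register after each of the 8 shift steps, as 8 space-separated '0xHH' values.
Register before byte 1: 0x00
After XOR with byte 0x9D: 0x9D

Answer: 0x3D 0x7A 0xF4 0xEF 0xD9 0xB5 0x6D 0xDA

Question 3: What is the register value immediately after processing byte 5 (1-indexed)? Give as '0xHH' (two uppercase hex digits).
After byte 1 (0x9D): reg=0xDA
After byte 2 (0x41): reg=0xC8
After byte 3 (0xC0): reg=0x38
After byte 4 (0x19): reg=0xE7
After byte 5 (0xF5): reg=0x7E

Answer: 0x7E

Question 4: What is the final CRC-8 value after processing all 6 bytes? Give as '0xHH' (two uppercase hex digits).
Answer: 0xA9

Derivation:
After byte 1 (0x9D): reg=0xDA
After byte 2 (0x41): reg=0xC8
After byte 3 (0xC0): reg=0x38
After byte 4 (0x19): reg=0xE7
After byte 5 (0xF5): reg=0x7E
After byte 6 (0x9F): reg=0xA9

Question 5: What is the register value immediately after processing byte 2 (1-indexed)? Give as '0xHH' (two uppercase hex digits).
After byte 1 (0x9D): reg=0xDA
After byte 2 (0x41): reg=0xC8

Answer: 0xC8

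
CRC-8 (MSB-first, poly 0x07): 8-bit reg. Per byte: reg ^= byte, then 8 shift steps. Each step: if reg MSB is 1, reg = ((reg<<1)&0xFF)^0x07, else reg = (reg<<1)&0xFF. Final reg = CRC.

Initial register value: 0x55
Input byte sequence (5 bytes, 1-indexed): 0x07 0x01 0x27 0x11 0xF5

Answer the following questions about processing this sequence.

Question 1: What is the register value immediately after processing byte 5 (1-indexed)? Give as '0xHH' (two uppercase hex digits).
Answer: 0xFA

Derivation:
After byte 1 (0x07): reg=0xB9
After byte 2 (0x01): reg=0x21
After byte 3 (0x27): reg=0x12
After byte 4 (0x11): reg=0x09
After byte 5 (0xF5): reg=0xFA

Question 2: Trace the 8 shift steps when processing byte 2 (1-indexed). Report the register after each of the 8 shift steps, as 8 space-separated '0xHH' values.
After byte 1 (0x07): reg=0xB9
Register before byte 2: 0xB9
After XOR with byte 0x01: 0xB8

Answer: 0x77 0xEE 0xDB 0xB1 0x65 0xCA 0x93 0x21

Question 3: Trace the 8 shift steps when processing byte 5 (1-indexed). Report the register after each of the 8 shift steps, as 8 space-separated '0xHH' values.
After byte 1 (0x07): reg=0xB9
After byte 2 (0x01): reg=0x21
After byte 3 (0x27): reg=0x12
After byte 4 (0x11): reg=0x09
Register before byte 5: 0x09
After XOR with byte 0xF5: 0xFC

Answer: 0xFF 0xF9 0xF5 0xED 0xDD 0xBD 0x7D 0xFA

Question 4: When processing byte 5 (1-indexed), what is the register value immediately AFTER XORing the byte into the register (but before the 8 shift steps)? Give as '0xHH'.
Answer: 0xFC

Derivation:
Register before byte 5: 0x09
Byte 5: 0xF5
0x09 XOR 0xF5 = 0xFC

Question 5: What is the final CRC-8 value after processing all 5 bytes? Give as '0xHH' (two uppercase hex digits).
Answer: 0xFA

Derivation:
After byte 1 (0x07): reg=0xB9
After byte 2 (0x01): reg=0x21
After byte 3 (0x27): reg=0x12
After byte 4 (0x11): reg=0x09
After byte 5 (0xF5): reg=0xFA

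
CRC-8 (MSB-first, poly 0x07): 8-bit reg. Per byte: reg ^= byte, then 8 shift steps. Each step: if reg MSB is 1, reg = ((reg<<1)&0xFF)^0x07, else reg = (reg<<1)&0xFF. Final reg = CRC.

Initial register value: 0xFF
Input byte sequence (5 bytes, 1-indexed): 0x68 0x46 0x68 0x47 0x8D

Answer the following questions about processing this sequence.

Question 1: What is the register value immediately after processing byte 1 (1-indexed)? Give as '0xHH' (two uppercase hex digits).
After byte 1 (0x68): reg=0xEC

Answer: 0xEC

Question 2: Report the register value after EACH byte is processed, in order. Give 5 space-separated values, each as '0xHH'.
0xEC 0x5F 0x85 0x40 0x6D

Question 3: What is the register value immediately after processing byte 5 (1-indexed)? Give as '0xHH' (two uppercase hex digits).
After byte 1 (0x68): reg=0xEC
After byte 2 (0x46): reg=0x5F
After byte 3 (0x68): reg=0x85
After byte 4 (0x47): reg=0x40
After byte 5 (0x8D): reg=0x6D

Answer: 0x6D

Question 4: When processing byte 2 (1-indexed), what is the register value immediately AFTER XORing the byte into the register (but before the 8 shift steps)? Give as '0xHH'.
Register before byte 2: 0xEC
Byte 2: 0x46
0xEC XOR 0x46 = 0xAA

Answer: 0xAA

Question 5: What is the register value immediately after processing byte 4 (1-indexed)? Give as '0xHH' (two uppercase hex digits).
Answer: 0x40

Derivation:
After byte 1 (0x68): reg=0xEC
After byte 2 (0x46): reg=0x5F
After byte 3 (0x68): reg=0x85
After byte 4 (0x47): reg=0x40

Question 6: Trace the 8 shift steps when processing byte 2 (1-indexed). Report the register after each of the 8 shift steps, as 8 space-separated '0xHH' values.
After byte 1 (0x68): reg=0xEC
Register before byte 2: 0xEC
After XOR with byte 0x46: 0xAA

Answer: 0x53 0xA6 0x4B 0x96 0x2B 0x56 0xAC 0x5F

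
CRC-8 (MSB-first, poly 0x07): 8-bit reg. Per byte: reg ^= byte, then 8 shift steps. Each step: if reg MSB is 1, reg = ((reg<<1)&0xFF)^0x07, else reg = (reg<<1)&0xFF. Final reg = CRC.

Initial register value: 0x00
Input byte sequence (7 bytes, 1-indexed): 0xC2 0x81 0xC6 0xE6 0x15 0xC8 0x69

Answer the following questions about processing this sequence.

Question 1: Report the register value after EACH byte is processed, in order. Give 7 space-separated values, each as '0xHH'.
0x40 0x49 0xA4 0xC9 0x1A 0x30 0x88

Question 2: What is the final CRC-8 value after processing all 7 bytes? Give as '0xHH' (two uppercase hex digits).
After byte 1 (0xC2): reg=0x40
After byte 2 (0x81): reg=0x49
After byte 3 (0xC6): reg=0xA4
After byte 4 (0xE6): reg=0xC9
After byte 5 (0x15): reg=0x1A
After byte 6 (0xC8): reg=0x30
After byte 7 (0x69): reg=0x88

Answer: 0x88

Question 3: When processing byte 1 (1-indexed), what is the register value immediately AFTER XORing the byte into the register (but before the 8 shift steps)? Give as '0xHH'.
Register before byte 1: 0x00
Byte 1: 0xC2
0x00 XOR 0xC2 = 0xC2

Answer: 0xC2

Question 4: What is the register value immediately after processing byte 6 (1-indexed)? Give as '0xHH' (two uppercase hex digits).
After byte 1 (0xC2): reg=0x40
After byte 2 (0x81): reg=0x49
After byte 3 (0xC6): reg=0xA4
After byte 4 (0xE6): reg=0xC9
After byte 5 (0x15): reg=0x1A
After byte 6 (0xC8): reg=0x30

Answer: 0x30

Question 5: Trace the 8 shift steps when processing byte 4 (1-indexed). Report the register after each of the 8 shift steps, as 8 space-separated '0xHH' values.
Answer: 0x84 0x0F 0x1E 0x3C 0x78 0xF0 0xE7 0xC9

Derivation:
After byte 1 (0xC2): reg=0x40
After byte 2 (0x81): reg=0x49
After byte 3 (0xC6): reg=0xA4
Register before byte 4: 0xA4
After XOR with byte 0xE6: 0x42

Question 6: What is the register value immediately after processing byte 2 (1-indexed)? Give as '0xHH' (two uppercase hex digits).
Answer: 0x49

Derivation:
After byte 1 (0xC2): reg=0x40
After byte 2 (0x81): reg=0x49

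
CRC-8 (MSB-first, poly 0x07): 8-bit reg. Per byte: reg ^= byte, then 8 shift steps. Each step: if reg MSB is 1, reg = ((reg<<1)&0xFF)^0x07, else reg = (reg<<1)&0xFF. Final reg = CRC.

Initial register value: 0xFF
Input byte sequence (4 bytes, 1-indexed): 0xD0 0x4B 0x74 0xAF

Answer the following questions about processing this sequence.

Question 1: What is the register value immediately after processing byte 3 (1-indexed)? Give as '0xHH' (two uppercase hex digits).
Answer: 0x83

Derivation:
After byte 1 (0xD0): reg=0xCD
After byte 2 (0x4B): reg=0x9B
After byte 3 (0x74): reg=0x83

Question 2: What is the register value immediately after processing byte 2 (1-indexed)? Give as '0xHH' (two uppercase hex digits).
Answer: 0x9B

Derivation:
After byte 1 (0xD0): reg=0xCD
After byte 2 (0x4B): reg=0x9B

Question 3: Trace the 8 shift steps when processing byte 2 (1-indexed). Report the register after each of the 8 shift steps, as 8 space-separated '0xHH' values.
Answer: 0x0B 0x16 0x2C 0x58 0xB0 0x67 0xCE 0x9B

Derivation:
After byte 1 (0xD0): reg=0xCD
Register before byte 2: 0xCD
After XOR with byte 0x4B: 0x86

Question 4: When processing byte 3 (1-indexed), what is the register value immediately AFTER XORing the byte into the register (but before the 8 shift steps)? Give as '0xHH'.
Answer: 0xEF

Derivation:
Register before byte 3: 0x9B
Byte 3: 0x74
0x9B XOR 0x74 = 0xEF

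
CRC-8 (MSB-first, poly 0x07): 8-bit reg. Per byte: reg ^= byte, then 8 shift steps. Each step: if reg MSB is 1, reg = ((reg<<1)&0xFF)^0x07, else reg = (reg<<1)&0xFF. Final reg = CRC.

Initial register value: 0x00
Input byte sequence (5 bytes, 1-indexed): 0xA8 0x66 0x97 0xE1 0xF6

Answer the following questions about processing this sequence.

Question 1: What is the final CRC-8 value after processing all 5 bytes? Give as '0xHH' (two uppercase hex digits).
After byte 1 (0xA8): reg=0x51
After byte 2 (0x66): reg=0x85
After byte 3 (0x97): reg=0x7E
After byte 4 (0xE1): reg=0xD4
After byte 5 (0xF6): reg=0xEE

Answer: 0xEE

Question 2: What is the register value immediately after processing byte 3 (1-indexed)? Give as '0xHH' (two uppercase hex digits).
Answer: 0x7E

Derivation:
After byte 1 (0xA8): reg=0x51
After byte 2 (0x66): reg=0x85
After byte 3 (0x97): reg=0x7E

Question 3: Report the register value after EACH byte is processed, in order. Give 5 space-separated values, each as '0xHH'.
0x51 0x85 0x7E 0xD4 0xEE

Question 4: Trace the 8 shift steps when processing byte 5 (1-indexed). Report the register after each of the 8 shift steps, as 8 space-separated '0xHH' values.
After byte 1 (0xA8): reg=0x51
After byte 2 (0x66): reg=0x85
After byte 3 (0x97): reg=0x7E
After byte 4 (0xE1): reg=0xD4
Register before byte 5: 0xD4
After XOR with byte 0xF6: 0x22

Answer: 0x44 0x88 0x17 0x2E 0x5C 0xB8 0x77 0xEE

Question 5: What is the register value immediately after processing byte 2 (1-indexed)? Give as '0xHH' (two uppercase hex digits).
After byte 1 (0xA8): reg=0x51
After byte 2 (0x66): reg=0x85

Answer: 0x85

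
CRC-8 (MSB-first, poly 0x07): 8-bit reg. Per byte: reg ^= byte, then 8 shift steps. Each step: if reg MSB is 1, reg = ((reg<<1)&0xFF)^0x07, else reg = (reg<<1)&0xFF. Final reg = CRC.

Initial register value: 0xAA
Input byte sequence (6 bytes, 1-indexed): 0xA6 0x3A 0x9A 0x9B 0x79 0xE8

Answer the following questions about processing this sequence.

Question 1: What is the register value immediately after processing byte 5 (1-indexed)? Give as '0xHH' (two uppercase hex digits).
Answer: 0x93

Derivation:
After byte 1 (0xA6): reg=0x24
After byte 2 (0x3A): reg=0x5A
After byte 3 (0x9A): reg=0x4E
After byte 4 (0x9B): reg=0x25
After byte 5 (0x79): reg=0x93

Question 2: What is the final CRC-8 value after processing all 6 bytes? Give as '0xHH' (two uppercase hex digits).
After byte 1 (0xA6): reg=0x24
After byte 2 (0x3A): reg=0x5A
After byte 3 (0x9A): reg=0x4E
After byte 4 (0x9B): reg=0x25
After byte 5 (0x79): reg=0x93
After byte 6 (0xE8): reg=0x66

Answer: 0x66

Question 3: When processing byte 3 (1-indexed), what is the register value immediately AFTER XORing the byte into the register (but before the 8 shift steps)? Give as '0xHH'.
Answer: 0xC0

Derivation:
Register before byte 3: 0x5A
Byte 3: 0x9A
0x5A XOR 0x9A = 0xC0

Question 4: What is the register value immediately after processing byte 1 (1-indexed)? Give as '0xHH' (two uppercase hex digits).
After byte 1 (0xA6): reg=0x24

Answer: 0x24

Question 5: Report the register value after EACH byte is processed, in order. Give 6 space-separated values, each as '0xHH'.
0x24 0x5A 0x4E 0x25 0x93 0x66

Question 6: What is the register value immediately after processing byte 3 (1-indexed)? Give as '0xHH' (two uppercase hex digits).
After byte 1 (0xA6): reg=0x24
After byte 2 (0x3A): reg=0x5A
After byte 3 (0x9A): reg=0x4E

Answer: 0x4E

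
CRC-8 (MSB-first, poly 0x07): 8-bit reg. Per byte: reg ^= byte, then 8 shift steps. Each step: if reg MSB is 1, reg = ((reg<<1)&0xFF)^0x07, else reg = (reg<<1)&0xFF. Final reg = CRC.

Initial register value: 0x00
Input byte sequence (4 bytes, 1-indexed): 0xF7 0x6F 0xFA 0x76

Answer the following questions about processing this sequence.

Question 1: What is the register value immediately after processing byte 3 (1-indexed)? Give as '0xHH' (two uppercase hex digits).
Answer: 0xA4

Derivation:
After byte 1 (0xF7): reg=0xCB
After byte 2 (0x6F): reg=0x75
After byte 3 (0xFA): reg=0xA4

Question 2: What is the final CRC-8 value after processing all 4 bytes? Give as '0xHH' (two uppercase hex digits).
Answer: 0x30

Derivation:
After byte 1 (0xF7): reg=0xCB
After byte 2 (0x6F): reg=0x75
After byte 3 (0xFA): reg=0xA4
After byte 4 (0x76): reg=0x30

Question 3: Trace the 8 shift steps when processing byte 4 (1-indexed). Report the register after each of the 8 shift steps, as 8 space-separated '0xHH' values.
Answer: 0xA3 0x41 0x82 0x03 0x06 0x0C 0x18 0x30

Derivation:
After byte 1 (0xF7): reg=0xCB
After byte 2 (0x6F): reg=0x75
After byte 3 (0xFA): reg=0xA4
Register before byte 4: 0xA4
After XOR with byte 0x76: 0xD2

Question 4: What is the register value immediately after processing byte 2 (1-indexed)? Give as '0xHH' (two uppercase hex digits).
After byte 1 (0xF7): reg=0xCB
After byte 2 (0x6F): reg=0x75

Answer: 0x75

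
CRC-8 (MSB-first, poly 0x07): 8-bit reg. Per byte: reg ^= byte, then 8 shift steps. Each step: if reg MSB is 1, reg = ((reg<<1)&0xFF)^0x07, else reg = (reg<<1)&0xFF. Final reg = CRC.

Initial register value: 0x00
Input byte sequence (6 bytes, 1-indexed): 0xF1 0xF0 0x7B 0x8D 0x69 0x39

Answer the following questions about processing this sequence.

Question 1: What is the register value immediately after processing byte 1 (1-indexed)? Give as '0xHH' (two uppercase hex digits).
After byte 1 (0xF1): reg=0xD9

Answer: 0xD9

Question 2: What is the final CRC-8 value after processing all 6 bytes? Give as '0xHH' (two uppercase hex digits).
Answer: 0xDA

Derivation:
After byte 1 (0xF1): reg=0xD9
After byte 2 (0xF0): reg=0xDF
After byte 3 (0x7B): reg=0x75
After byte 4 (0x8D): reg=0xE6
After byte 5 (0x69): reg=0xA4
After byte 6 (0x39): reg=0xDA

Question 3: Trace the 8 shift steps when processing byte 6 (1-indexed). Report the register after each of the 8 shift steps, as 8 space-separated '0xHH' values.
Answer: 0x3D 0x7A 0xF4 0xEF 0xD9 0xB5 0x6D 0xDA

Derivation:
After byte 1 (0xF1): reg=0xD9
After byte 2 (0xF0): reg=0xDF
After byte 3 (0x7B): reg=0x75
After byte 4 (0x8D): reg=0xE6
After byte 5 (0x69): reg=0xA4
Register before byte 6: 0xA4
After XOR with byte 0x39: 0x9D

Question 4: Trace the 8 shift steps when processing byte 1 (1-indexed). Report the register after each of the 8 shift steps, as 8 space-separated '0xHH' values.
Register before byte 1: 0x00
After XOR with byte 0xF1: 0xF1

Answer: 0xE5 0xCD 0x9D 0x3D 0x7A 0xF4 0xEF 0xD9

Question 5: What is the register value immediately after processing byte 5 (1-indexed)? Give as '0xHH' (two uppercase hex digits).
After byte 1 (0xF1): reg=0xD9
After byte 2 (0xF0): reg=0xDF
After byte 3 (0x7B): reg=0x75
After byte 4 (0x8D): reg=0xE6
After byte 5 (0x69): reg=0xA4

Answer: 0xA4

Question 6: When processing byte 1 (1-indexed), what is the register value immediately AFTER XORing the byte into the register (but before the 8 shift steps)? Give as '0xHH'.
Register before byte 1: 0x00
Byte 1: 0xF1
0x00 XOR 0xF1 = 0xF1

Answer: 0xF1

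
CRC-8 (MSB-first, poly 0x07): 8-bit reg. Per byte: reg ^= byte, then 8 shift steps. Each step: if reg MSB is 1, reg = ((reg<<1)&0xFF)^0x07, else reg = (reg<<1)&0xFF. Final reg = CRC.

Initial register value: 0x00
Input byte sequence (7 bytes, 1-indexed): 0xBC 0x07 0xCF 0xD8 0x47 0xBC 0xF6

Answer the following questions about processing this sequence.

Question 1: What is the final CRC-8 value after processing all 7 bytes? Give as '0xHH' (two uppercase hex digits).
After byte 1 (0xBC): reg=0x3D
After byte 2 (0x07): reg=0xA6
After byte 3 (0xCF): reg=0x18
After byte 4 (0xD8): reg=0x4E
After byte 5 (0x47): reg=0x3F
After byte 6 (0xBC): reg=0x80
After byte 7 (0xF6): reg=0x45

Answer: 0x45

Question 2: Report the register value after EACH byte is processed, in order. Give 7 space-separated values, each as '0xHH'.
0x3D 0xA6 0x18 0x4E 0x3F 0x80 0x45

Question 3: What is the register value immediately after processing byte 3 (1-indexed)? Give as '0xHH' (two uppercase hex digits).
Answer: 0x18

Derivation:
After byte 1 (0xBC): reg=0x3D
After byte 2 (0x07): reg=0xA6
After byte 3 (0xCF): reg=0x18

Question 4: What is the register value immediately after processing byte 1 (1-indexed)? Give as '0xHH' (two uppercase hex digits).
Answer: 0x3D

Derivation:
After byte 1 (0xBC): reg=0x3D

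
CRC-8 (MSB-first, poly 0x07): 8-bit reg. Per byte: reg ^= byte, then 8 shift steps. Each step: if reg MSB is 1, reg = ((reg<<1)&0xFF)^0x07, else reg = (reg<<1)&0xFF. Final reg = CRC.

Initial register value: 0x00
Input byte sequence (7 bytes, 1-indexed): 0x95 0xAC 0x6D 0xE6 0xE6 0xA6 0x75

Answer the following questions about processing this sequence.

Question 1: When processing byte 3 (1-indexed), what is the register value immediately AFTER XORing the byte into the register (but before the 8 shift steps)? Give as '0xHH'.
Answer: 0x80

Derivation:
Register before byte 3: 0xED
Byte 3: 0x6D
0xED XOR 0x6D = 0x80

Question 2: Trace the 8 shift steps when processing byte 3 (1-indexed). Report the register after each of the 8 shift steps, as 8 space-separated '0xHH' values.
Answer: 0x07 0x0E 0x1C 0x38 0x70 0xE0 0xC7 0x89

Derivation:
After byte 1 (0x95): reg=0xE2
After byte 2 (0xAC): reg=0xED
Register before byte 3: 0xED
After XOR with byte 0x6D: 0x80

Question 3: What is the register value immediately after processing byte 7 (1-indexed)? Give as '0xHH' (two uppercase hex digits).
Answer: 0x1E

Derivation:
After byte 1 (0x95): reg=0xE2
After byte 2 (0xAC): reg=0xED
After byte 3 (0x6D): reg=0x89
After byte 4 (0xE6): reg=0x0A
After byte 5 (0xE6): reg=0x8A
After byte 6 (0xA6): reg=0xC4
After byte 7 (0x75): reg=0x1E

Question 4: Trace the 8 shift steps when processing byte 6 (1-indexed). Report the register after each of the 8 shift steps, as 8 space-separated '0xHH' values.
Answer: 0x58 0xB0 0x67 0xCE 0x9B 0x31 0x62 0xC4

Derivation:
After byte 1 (0x95): reg=0xE2
After byte 2 (0xAC): reg=0xED
After byte 3 (0x6D): reg=0x89
After byte 4 (0xE6): reg=0x0A
After byte 5 (0xE6): reg=0x8A
Register before byte 6: 0x8A
After XOR with byte 0xA6: 0x2C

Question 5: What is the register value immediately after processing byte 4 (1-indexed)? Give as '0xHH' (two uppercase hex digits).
After byte 1 (0x95): reg=0xE2
After byte 2 (0xAC): reg=0xED
After byte 3 (0x6D): reg=0x89
After byte 4 (0xE6): reg=0x0A

Answer: 0x0A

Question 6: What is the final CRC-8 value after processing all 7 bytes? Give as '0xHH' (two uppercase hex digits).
After byte 1 (0x95): reg=0xE2
After byte 2 (0xAC): reg=0xED
After byte 3 (0x6D): reg=0x89
After byte 4 (0xE6): reg=0x0A
After byte 5 (0xE6): reg=0x8A
After byte 6 (0xA6): reg=0xC4
After byte 7 (0x75): reg=0x1E

Answer: 0x1E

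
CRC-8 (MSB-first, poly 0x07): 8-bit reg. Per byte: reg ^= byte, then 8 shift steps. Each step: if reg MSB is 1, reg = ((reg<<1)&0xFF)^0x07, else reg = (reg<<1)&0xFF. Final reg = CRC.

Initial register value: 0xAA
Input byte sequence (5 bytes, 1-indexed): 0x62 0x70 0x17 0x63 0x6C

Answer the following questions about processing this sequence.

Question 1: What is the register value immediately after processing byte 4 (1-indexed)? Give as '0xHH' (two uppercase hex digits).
Answer: 0x6F

Derivation:
After byte 1 (0x62): reg=0x76
After byte 2 (0x70): reg=0x12
After byte 3 (0x17): reg=0x1B
After byte 4 (0x63): reg=0x6F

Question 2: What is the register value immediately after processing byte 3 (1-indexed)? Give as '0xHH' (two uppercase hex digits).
Answer: 0x1B

Derivation:
After byte 1 (0x62): reg=0x76
After byte 2 (0x70): reg=0x12
After byte 3 (0x17): reg=0x1B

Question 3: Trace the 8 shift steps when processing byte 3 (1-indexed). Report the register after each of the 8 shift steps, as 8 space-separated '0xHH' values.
Answer: 0x0A 0x14 0x28 0x50 0xA0 0x47 0x8E 0x1B

Derivation:
After byte 1 (0x62): reg=0x76
After byte 2 (0x70): reg=0x12
Register before byte 3: 0x12
After XOR with byte 0x17: 0x05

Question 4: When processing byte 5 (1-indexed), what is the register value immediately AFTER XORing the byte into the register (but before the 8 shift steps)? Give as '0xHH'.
Answer: 0x03

Derivation:
Register before byte 5: 0x6F
Byte 5: 0x6C
0x6F XOR 0x6C = 0x03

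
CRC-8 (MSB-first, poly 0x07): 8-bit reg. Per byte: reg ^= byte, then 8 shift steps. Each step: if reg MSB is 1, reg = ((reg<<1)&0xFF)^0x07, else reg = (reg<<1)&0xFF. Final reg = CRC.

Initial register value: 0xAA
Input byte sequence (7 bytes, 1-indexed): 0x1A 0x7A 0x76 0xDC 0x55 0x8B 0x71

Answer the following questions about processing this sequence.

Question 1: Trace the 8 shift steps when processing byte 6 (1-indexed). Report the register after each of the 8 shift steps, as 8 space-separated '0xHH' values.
Answer: 0x28 0x50 0xA0 0x47 0x8E 0x1B 0x36 0x6C

Derivation:
After byte 1 (0x1A): reg=0x19
After byte 2 (0x7A): reg=0x2E
After byte 3 (0x76): reg=0x8F
After byte 4 (0xDC): reg=0xBE
After byte 5 (0x55): reg=0x9F
Register before byte 6: 0x9F
After XOR with byte 0x8B: 0x14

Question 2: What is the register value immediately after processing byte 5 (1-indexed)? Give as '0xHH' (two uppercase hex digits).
After byte 1 (0x1A): reg=0x19
After byte 2 (0x7A): reg=0x2E
After byte 3 (0x76): reg=0x8F
After byte 4 (0xDC): reg=0xBE
After byte 5 (0x55): reg=0x9F

Answer: 0x9F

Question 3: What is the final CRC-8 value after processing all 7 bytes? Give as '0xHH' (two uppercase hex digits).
Answer: 0x53

Derivation:
After byte 1 (0x1A): reg=0x19
After byte 2 (0x7A): reg=0x2E
After byte 3 (0x76): reg=0x8F
After byte 4 (0xDC): reg=0xBE
After byte 5 (0x55): reg=0x9F
After byte 6 (0x8B): reg=0x6C
After byte 7 (0x71): reg=0x53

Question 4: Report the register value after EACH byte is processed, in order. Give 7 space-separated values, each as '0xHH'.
0x19 0x2E 0x8F 0xBE 0x9F 0x6C 0x53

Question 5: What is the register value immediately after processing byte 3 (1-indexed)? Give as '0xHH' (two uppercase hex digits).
After byte 1 (0x1A): reg=0x19
After byte 2 (0x7A): reg=0x2E
After byte 3 (0x76): reg=0x8F

Answer: 0x8F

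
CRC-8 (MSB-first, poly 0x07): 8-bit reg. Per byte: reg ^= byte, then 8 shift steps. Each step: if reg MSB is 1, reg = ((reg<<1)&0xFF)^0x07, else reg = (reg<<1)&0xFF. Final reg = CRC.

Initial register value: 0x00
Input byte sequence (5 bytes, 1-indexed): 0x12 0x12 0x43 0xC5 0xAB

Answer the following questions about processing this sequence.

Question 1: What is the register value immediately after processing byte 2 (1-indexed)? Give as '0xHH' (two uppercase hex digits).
Answer: 0x03

Derivation:
After byte 1 (0x12): reg=0x7E
After byte 2 (0x12): reg=0x03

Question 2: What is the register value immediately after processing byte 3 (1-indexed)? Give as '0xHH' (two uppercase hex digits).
After byte 1 (0x12): reg=0x7E
After byte 2 (0x12): reg=0x03
After byte 3 (0x43): reg=0xC7

Answer: 0xC7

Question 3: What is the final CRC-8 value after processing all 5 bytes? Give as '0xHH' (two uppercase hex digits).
Answer: 0x72

Derivation:
After byte 1 (0x12): reg=0x7E
After byte 2 (0x12): reg=0x03
After byte 3 (0x43): reg=0xC7
After byte 4 (0xC5): reg=0x0E
After byte 5 (0xAB): reg=0x72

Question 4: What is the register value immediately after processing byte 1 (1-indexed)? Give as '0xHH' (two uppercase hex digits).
After byte 1 (0x12): reg=0x7E

Answer: 0x7E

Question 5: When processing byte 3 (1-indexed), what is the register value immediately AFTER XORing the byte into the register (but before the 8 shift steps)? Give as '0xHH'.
Answer: 0x40

Derivation:
Register before byte 3: 0x03
Byte 3: 0x43
0x03 XOR 0x43 = 0x40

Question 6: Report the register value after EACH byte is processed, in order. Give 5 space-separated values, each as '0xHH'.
0x7E 0x03 0xC7 0x0E 0x72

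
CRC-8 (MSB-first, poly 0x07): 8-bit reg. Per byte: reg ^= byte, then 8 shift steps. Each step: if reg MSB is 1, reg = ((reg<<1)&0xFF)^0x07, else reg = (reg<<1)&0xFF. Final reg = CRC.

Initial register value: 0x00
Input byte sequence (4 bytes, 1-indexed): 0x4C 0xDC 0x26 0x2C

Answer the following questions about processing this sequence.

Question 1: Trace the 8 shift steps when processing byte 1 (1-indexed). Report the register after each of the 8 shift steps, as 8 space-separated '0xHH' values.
Answer: 0x98 0x37 0x6E 0xDC 0xBF 0x79 0xF2 0xE3

Derivation:
Register before byte 1: 0x00
After XOR with byte 0x4C: 0x4C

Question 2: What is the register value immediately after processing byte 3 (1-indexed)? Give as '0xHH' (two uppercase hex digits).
Answer: 0xC8

Derivation:
After byte 1 (0x4C): reg=0xE3
After byte 2 (0xDC): reg=0xBD
After byte 3 (0x26): reg=0xC8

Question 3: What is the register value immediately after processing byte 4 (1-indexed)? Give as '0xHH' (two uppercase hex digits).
After byte 1 (0x4C): reg=0xE3
After byte 2 (0xDC): reg=0xBD
After byte 3 (0x26): reg=0xC8
After byte 4 (0x2C): reg=0xB2

Answer: 0xB2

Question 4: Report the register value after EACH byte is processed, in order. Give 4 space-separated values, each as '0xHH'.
0xE3 0xBD 0xC8 0xB2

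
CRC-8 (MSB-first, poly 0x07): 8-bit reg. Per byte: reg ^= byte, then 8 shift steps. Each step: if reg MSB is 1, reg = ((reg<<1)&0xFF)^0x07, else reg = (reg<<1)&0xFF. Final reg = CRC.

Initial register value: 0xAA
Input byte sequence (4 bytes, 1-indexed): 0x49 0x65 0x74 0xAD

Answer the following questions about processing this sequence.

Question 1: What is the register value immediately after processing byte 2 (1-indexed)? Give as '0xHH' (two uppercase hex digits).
Answer: 0x40

Derivation:
After byte 1 (0x49): reg=0xA7
After byte 2 (0x65): reg=0x40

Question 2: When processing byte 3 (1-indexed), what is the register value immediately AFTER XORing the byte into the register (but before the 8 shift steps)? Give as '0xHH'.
Answer: 0x34

Derivation:
Register before byte 3: 0x40
Byte 3: 0x74
0x40 XOR 0x74 = 0x34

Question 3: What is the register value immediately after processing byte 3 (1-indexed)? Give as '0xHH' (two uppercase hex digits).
Answer: 0x8C

Derivation:
After byte 1 (0x49): reg=0xA7
After byte 2 (0x65): reg=0x40
After byte 3 (0x74): reg=0x8C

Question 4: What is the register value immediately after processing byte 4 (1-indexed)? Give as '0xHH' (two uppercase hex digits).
Answer: 0xE7

Derivation:
After byte 1 (0x49): reg=0xA7
After byte 2 (0x65): reg=0x40
After byte 3 (0x74): reg=0x8C
After byte 4 (0xAD): reg=0xE7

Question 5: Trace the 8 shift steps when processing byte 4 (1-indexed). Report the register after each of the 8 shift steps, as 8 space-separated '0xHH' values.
After byte 1 (0x49): reg=0xA7
After byte 2 (0x65): reg=0x40
After byte 3 (0x74): reg=0x8C
Register before byte 4: 0x8C
After XOR with byte 0xAD: 0x21

Answer: 0x42 0x84 0x0F 0x1E 0x3C 0x78 0xF0 0xE7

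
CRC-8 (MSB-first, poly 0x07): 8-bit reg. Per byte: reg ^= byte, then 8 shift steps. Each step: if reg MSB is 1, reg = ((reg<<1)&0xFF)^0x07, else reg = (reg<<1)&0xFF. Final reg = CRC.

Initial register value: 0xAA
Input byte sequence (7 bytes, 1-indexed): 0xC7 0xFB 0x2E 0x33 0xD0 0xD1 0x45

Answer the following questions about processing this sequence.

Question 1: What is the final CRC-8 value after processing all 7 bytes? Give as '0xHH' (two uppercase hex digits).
After byte 1 (0xC7): reg=0x04
After byte 2 (0xFB): reg=0xF3
After byte 3 (0x2E): reg=0x1D
After byte 4 (0x33): reg=0xCA
After byte 5 (0xD0): reg=0x46
After byte 6 (0xD1): reg=0xEC
After byte 7 (0x45): reg=0x56

Answer: 0x56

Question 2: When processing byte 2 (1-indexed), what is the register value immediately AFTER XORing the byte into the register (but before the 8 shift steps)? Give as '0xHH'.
Answer: 0xFF

Derivation:
Register before byte 2: 0x04
Byte 2: 0xFB
0x04 XOR 0xFB = 0xFF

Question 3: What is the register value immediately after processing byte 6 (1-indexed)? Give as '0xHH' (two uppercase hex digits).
After byte 1 (0xC7): reg=0x04
After byte 2 (0xFB): reg=0xF3
After byte 3 (0x2E): reg=0x1D
After byte 4 (0x33): reg=0xCA
After byte 5 (0xD0): reg=0x46
After byte 6 (0xD1): reg=0xEC

Answer: 0xEC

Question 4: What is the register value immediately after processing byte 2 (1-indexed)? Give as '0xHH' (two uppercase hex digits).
After byte 1 (0xC7): reg=0x04
After byte 2 (0xFB): reg=0xF3

Answer: 0xF3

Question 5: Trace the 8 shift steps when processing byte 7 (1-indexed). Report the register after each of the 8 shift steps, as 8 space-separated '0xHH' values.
After byte 1 (0xC7): reg=0x04
After byte 2 (0xFB): reg=0xF3
After byte 3 (0x2E): reg=0x1D
After byte 4 (0x33): reg=0xCA
After byte 5 (0xD0): reg=0x46
After byte 6 (0xD1): reg=0xEC
Register before byte 7: 0xEC
After XOR with byte 0x45: 0xA9

Answer: 0x55 0xAA 0x53 0xA6 0x4B 0x96 0x2B 0x56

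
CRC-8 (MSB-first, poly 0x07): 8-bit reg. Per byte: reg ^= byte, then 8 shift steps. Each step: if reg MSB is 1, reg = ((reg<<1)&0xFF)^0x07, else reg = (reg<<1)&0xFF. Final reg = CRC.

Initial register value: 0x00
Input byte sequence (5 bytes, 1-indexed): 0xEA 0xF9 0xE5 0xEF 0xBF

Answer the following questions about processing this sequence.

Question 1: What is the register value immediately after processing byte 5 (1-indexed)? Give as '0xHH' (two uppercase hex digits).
Answer: 0xF9

Derivation:
After byte 1 (0xEA): reg=0x98
After byte 2 (0xF9): reg=0x20
After byte 3 (0xE5): reg=0x55
After byte 4 (0xEF): reg=0x2F
After byte 5 (0xBF): reg=0xF9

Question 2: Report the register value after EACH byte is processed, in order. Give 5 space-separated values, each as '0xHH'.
0x98 0x20 0x55 0x2F 0xF9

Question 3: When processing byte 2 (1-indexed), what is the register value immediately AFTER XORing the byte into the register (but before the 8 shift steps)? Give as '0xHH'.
Register before byte 2: 0x98
Byte 2: 0xF9
0x98 XOR 0xF9 = 0x61

Answer: 0x61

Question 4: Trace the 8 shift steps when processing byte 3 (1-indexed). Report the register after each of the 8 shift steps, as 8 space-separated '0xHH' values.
Answer: 0x8D 0x1D 0x3A 0x74 0xE8 0xD7 0xA9 0x55

Derivation:
After byte 1 (0xEA): reg=0x98
After byte 2 (0xF9): reg=0x20
Register before byte 3: 0x20
After XOR with byte 0xE5: 0xC5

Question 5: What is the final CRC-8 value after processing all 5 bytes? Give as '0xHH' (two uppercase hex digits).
After byte 1 (0xEA): reg=0x98
After byte 2 (0xF9): reg=0x20
After byte 3 (0xE5): reg=0x55
After byte 4 (0xEF): reg=0x2F
After byte 5 (0xBF): reg=0xF9

Answer: 0xF9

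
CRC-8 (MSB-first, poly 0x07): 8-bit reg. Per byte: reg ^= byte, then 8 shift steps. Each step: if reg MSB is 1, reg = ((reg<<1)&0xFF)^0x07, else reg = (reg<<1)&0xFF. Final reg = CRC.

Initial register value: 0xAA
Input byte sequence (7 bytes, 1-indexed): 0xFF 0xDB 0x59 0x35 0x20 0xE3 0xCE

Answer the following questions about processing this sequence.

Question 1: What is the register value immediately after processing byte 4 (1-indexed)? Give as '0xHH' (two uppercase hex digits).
After byte 1 (0xFF): reg=0xAC
After byte 2 (0xDB): reg=0x42
After byte 3 (0x59): reg=0x41
After byte 4 (0x35): reg=0x4B

Answer: 0x4B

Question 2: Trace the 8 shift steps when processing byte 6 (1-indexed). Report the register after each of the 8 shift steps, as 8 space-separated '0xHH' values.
After byte 1 (0xFF): reg=0xAC
After byte 2 (0xDB): reg=0x42
After byte 3 (0x59): reg=0x41
After byte 4 (0x35): reg=0x4B
After byte 5 (0x20): reg=0x16
Register before byte 6: 0x16
After XOR with byte 0xE3: 0xF5

Answer: 0xED 0xDD 0xBD 0x7D 0xFA 0xF3 0xE1 0xC5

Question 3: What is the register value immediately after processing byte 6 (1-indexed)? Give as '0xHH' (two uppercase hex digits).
Answer: 0xC5

Derivation:
After byte 1 (0xFF): reg=0xAC
After byte 2 (0xDB): reg=0x42
After byte 3 (0x59): reg=0x41
After byte 4 (0x35): reg=0x4B
After byte 5 (0x20): reg=0x16
After byte 6 (0xE3): reg=0xC5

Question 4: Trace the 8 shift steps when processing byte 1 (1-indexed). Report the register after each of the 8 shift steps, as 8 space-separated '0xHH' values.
Answer: 0xAA 0x53 0xA6 0x4B 0x96 0x2B 0x56 0xAC

Derivation:
Register before byte 1: 0xAA
After XOR with byte 0xFF: 0x55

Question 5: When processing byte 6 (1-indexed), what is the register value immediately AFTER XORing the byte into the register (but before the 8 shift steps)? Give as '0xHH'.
Answer: 0xF5

Derivation:
Register before byte 6: 0x16
Byte 6: 0xE3
0x16 XOR 0xE3 = 0xF5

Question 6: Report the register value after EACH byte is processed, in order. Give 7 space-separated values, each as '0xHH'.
0xAC 0x42 0x41 0x4B 0x16 0xC5 0x31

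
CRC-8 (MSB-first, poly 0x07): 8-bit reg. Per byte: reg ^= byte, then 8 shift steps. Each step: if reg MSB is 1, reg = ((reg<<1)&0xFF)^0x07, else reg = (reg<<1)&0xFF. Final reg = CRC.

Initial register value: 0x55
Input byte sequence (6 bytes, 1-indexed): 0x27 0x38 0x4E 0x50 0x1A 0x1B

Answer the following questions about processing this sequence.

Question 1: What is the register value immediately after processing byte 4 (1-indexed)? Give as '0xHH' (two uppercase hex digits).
After byte 1 (0x27): reg=0x59
After byte 2 (0x38): reg=0x20
After byte 3 (0x4E): reg=0x0D
After byte 4 (0x50): reg=0x94

Answer: 0x94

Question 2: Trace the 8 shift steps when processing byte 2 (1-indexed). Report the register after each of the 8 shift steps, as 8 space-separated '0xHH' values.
Answer: 0xC2 0x83 0x01 0x02 0x04 0x08 0x10 0x20

Derivation:
After byte 1 (0x27): reg=0x59
Register before byte 2: 0x59
After XOR with byte 0x38: 0x61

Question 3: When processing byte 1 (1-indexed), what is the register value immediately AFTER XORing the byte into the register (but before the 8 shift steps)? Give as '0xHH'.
Register before byte 1: 0x55
Byte 1: 0x27
0x55 XOR 0x27 = 0x72

Answer: 0x72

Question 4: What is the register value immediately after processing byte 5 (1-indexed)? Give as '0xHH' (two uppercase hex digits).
After byte 1 (0x27): reg=0x59
After byte 2 (0x38): reg=0x20
After byte 3 (0x4E): reg=0x0D
After byte 4 (0x50): reg=0x94
After byte 5 (0x1A): reg=0xA3

Answer: 0xA3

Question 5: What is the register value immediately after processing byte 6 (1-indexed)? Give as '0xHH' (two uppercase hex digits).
After byte 1 (0x27): reg=0x59
After byte 2 (0x38): reg=0x20
After byte 3 (0x4E): reg=0x0D
After byte 4 (0x50): reg=0x94
After byte 5 (0x1A): reg=0xA3
After byte 6 (0x1B): reg=0x21

Answer: 0x21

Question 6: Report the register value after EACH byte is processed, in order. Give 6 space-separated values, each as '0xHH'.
0x59 0x20 0x0D 0x94 0xA3 0x21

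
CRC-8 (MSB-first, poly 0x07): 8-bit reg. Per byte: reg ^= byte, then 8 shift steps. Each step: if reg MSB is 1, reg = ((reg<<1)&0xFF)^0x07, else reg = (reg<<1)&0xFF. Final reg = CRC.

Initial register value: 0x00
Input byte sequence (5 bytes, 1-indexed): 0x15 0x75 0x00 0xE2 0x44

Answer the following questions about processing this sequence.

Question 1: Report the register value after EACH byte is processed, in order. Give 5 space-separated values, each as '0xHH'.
0x6B 0x5A 0x81 0x2E 0x11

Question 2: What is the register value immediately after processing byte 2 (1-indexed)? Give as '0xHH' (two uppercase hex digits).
Answer: 0x5A

Derivation:
After byte 1 (0x15): reg=0x6B
After byte 2 (0x75): reg=0x5A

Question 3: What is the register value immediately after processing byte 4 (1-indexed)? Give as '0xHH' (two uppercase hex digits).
Answer: 0x2E

Derivation:
After byte 1 (0x15): reg=0x6B
After byte 2 (0x75): reg=0x5A
After byte 3 (0x00): reg=0x81
After byte 4 (0xE2): reg=0x2E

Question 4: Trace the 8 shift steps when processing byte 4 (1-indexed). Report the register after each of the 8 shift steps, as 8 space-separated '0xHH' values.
After byte 1 (0x15): reg=0x6B
After byte 2 (0x75): reg=0x5A
After byte 3 (0x00): reg=0x81
Register before byte 4: 0x81
After XOR with byte 0xE2: 0x63

Answer: 0xC6 0x8B 0x11 0x22 0x44 0x88 0x17 0x2E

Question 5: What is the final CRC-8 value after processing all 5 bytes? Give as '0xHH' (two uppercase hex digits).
Answer: 0x11

Derivation:
After byte 1 (0x15): reg=0x6B
After byte 2 (0x75): reg=0x5A
After byte 3 (0x00): reg=0x81
After byte 4 (0xE2): reg=0x2E
After byte 5 (0x44): reg=0x11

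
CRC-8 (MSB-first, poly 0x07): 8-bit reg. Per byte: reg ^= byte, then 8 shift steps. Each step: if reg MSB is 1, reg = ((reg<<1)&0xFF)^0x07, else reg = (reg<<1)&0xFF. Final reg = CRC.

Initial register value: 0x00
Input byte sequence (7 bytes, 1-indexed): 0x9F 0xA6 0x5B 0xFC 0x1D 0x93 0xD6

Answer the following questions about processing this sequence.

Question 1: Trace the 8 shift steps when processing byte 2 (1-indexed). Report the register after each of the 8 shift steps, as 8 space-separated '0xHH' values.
After byte 1 (0x9F): reg=0xD4
Register before byte 2: 0xD4
After XOR with byte 0xA6: 0x72

Answer: 0xE4 0xCF 0x99 0x35 0x6A 0xD4 0xAF 0x59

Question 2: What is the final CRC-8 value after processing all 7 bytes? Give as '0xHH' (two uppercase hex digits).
Answer: 0xEE

Derivation:
After byte 1 (0x9F): reg=0xD4
After byte 2 (0xA6): reg=0x59
After byte 3 (0x5B): reg=0x0E
After byte 4 (0xFC): reg=0xD0
After byte 5 (0x1D): reg=0x6D
After byte 6 (0x93): reg=0xF4
After byte 7 (0xD6): reg=0xEE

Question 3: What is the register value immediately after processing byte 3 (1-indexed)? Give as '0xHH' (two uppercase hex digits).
After byte 1 (0x9F): reg=0xD4
After byte 2 (0xA6): reg=0x59
After byte 3 (0x5B): reg=0x0E

Answer: 0x0E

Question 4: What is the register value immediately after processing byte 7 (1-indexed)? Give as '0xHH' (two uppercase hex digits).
Answer: 0xEE

Derivation:
After byte 1 (0x9F): reg=0xD4
After byte 2 (0xA6): reg=0x59
After byte 3 (0x5B): reg=0x0E
After byte 4 (0xFC): reg=0xD0
After byte 5 (0x1D): reg=0x6D
After byte 6 (0x93): reg=0xF4
After byte 7 (0xD6): reg=0xEE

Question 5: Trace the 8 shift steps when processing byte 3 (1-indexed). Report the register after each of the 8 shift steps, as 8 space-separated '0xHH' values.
Answer: 0x04 0x08 0x10 0x20 0x40 0x80 0x07 0x0E

Derivation:
After byte 1 (0x9F): reg=0xD4
After byte 2 (0xA6): reg=0x59
Register before byte 3: 0x59
After XOR with byte 0x5B: 0x02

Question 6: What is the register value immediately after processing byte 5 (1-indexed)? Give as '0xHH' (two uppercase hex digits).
After byte 1 (0x9F): reg=0xD4
After byte 2 (0xA6): reg=0x59
After byte 3 (0x5B): reg=0x0E
After byte 4 (0xFC): reg=0xD0
After byte 5 (0x1D): reg=0x6D

Answer: 0x6D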